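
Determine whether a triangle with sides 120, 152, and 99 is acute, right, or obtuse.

acute

Compare the square of the longest side to the sum of squares of the other two: 99² + 120² = 24201 > 23104 = 152².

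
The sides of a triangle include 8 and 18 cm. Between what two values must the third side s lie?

By the triangle inequality, s must be less than 8 + 18 = 26 and greater than |8 − 18| = 10.

10 < s < 26 (cm)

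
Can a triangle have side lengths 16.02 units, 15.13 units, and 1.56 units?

Yes

The longest side is 16.02, and the other two sum to 16.69.
Since 16.69 > 16.02, the triangle inequality holds.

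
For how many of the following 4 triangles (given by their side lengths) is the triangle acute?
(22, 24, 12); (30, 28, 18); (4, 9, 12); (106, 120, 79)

3

(22,24,12): 12²+22² = 628 > 576 = 24² → acute
(30,28,18): 18²+28² = 1108 > 900 = 30² → acute
(4,9,12): 4²+9² = 97 < 144 = 12² → obtuse
(106,120,79): 79²+106² = 17477 > 14400 = 120² → acute
3 of the 4 are acute.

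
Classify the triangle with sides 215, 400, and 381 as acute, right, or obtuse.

acute

Compare the square of the longest side to the sum of squares of the other two: 215² + 381² = 191386 > 160000 = 400².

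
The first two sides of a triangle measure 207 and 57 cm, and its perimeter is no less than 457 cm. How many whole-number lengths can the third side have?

Triangle inequality: 150 < x < 264. Perimeter ≥ 457 gives x ≥ 457 − 207 − 57 = 193.
So 193 ≤ x < 264; integers 193 through 263: 71 values.

71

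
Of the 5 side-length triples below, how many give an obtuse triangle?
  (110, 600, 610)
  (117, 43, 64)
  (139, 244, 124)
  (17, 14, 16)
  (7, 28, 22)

(110,600,610): 110²+600² = 372100 = 610² → right
(117,43,64): 43+64 ≤ 117, not a triangle
(139,244,124): 124²+139² = 34697 < 59536 = 244² → obtuse
(17,14,16): 14²+16² = 452 > 289 = 17² → acute
(7,28,22): 7²+22² = 533 < 784 = 28² → obtuse
2 of the 5 are obtuse.

2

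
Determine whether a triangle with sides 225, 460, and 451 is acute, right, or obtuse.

acute

Compare the square of the longest side to the sum of squares of the other two: 225² + 451² = 254026 > 211600 = 460².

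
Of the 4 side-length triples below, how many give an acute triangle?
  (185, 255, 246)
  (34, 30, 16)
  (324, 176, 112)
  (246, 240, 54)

(185,255,246): 185²+246² = 94741 > 65025 = 255² → acute
(34,30,16): 16²+30² = 1156 = 34² → right
(324,176,112): 112+176 ≤ 324, not a triangle
(246,240,54): 54²+240² = 60516 = 246² → right
1 of the 4 is acute.

1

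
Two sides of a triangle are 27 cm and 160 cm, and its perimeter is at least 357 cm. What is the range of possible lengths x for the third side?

Triangle inequality alone gives 133 < x < 187.
The perimeter condition gives x ≥ 357 − 27 − 160 = 170.
Intersecting the two: 170 ≤ x < 187.

170 ≤ x < 187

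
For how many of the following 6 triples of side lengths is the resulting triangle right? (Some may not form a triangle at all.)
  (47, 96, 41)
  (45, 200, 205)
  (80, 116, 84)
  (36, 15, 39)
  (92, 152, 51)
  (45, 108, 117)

(47,96,41): 41+47 ≤ 96, not a triangle
(45,200,205): 45²+200² = 42025 = 205² → right
(80,116,84): 80²+84² = 13456 = 116² → right
(36,15,39): 15²+36² = 1521 = 39² → right
(92,152,51): 51+92 ≤ 152, not a triangle
(45,108,117): 45²+108² = 13689 = 117² → right
4 of the 6 are right.

4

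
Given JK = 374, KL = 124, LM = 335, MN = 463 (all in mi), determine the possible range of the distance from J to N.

0 ≤ JN ≤ 1296 mi

The maximum is all hops collinear in one direction: 374 + 124 + 335 + 463 = 1296.
The longest hop is 463; the others sum to 833. Since 463 ≤ 833, the path can fold back on itself completely, so the minimum distance is 0.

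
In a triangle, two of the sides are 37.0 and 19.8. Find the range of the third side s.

17.2 < s < 56.8

By the triangle inequality, s must be less than 37.0 + 19.8 = 56.8 and greater than |37.0 − 19.8| = 17.2.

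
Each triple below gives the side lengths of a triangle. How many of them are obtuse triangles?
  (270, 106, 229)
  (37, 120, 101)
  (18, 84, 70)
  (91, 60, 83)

(270,106,229): 106²+229² = 63677 < 72900 = 270² → obtuse
(37,120,101): 37²+101² = 11570 < 14400 = 120² → obtuse
(18,84,70): 18²+70² = 5224 < 7056 = 84² → obtuse
(91,60,83): 60²+83² = 10489 > 8281 = 91² → acute
3 of the 4 are obtuse.

3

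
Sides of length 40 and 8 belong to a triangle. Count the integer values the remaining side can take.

15

The third side lies in the open interval (32, 48).
Integers from 33 to 47 inclusive: 47 − 33 + 1 = 15.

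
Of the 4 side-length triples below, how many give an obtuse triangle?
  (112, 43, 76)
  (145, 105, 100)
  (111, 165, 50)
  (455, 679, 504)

1

(112,43,76): 43²+76² = 7625 < 12544 = 112² → obtuse
(145,105,100): 100²+105² = 21025 = 145² → right
(111,165,50): 50+111 ≤ 165, not a triangle
(455,679,504): 455²+504² = 461041 = 679² → right
1 of the 4 is obtuse.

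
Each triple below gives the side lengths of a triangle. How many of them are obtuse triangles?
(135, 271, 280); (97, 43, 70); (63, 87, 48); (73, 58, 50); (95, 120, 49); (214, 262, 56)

4

(135,271,280): 135²+271² = 91666 > 78400 = 280² → acute
(97,43,70): 43²+70² = 6749 < 9409 = 97² → obtuse
(63,87,48): 48²+63² = 6273 < 7569 = 87² → obtuse
(73,58,50): 50²+58² = 5864 > 5329 = 73² → acute
(95,120,49): 49²+95² = 11426 < 14400 = 120² → obtuse
(214,262,56): 56²+214² = 48932 < 68644 = 262² → obtuse
4 of the 6 are obtuse.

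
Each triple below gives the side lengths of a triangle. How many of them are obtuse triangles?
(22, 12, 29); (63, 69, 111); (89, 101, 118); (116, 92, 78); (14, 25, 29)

3

(22,12,29): 12²+22² = 628 < 841 = 29² → obtuse
(63,69,111): 63²+69² = 8730 < 12321 = 111² → obtuse
(89,101,118): 89²+101² = 18122 > 13924 = 118² → acute
(116,92,78): 78²+92² = 14548 > 13456 = 116² → acute
(14,25,29): 14²+25² = 821 < 841 = 29² → obtuse
3 of the 5 are obtuse.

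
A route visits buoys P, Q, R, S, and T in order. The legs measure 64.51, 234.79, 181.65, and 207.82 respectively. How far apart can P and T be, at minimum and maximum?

The maximum is all hops collinear in one direction: 64.51 + 234.79 + 181.65 + 207.82 = 688.77.
The longest hop is 234.79; the others sum to 453.98. Since 234.79 ≤ 453.98, the path can fold back on itself completely, so the minimum distance is 0.

0 ≤ PT ≤ 688.77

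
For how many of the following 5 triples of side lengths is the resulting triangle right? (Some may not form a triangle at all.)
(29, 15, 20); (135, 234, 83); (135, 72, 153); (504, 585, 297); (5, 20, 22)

2

(29,15,20): 15²+20² = 625 < 841 = 29² → obtuse
(135,234,83): 83+135 ≤ 234, not a triangle
(135,72,153): 72²+135² = 23409 = 153² → right
(504,585,297): 297²+504² = 342225 = 585² → right
(5,20,22): 5²+20² = 425 < 484 = 22² → obtuse
2 of the 5 are right.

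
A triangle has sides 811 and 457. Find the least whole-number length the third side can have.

355

The third side must be strictly greater than |811 − 457| = 354.
The smallest integer above 354 is 355.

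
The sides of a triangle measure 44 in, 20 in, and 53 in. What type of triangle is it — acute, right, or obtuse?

Compare the square of the longest side to the sum of squares of the other two: 20² + 44² = 2336 < 2809 = 53².

obtuse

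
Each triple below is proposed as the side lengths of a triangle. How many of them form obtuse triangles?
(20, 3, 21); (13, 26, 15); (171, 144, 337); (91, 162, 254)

2

(20,3,21): 3²+20² = 409 < 441 = 21² → obtuse
(13,26,15): 13²+15² = 394 < 676 = 26² → obtuse
(171,144,337): 144+171 ≤ 337, not a triangle
(91,162,254): 91+162 ≤ 254, not a triangle
2 of the 4 are obtuse.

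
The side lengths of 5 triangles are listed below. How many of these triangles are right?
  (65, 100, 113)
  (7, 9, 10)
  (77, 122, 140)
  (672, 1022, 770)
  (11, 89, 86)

(65,100,113): 65²+100² = 14225 > 12769 = 113² → acute
(7,9,10): 7²+9² = 130 > 100 = 10² → acute
(77,122,140): 77²+122² = 20813 > 19600 = 140² → acute
(672,1022,770): 672²+770² = 1044484 = 1022² → right
(11,89,86): 11²+86² = 7517 < 7921 = 89² → obtuse
1 of the 5 is right.

1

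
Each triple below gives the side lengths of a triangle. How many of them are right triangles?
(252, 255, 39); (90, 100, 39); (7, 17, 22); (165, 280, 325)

2

(252,255,39): 39²+252² = 65025 = 255² → right
(90,100,39): 39²+90² = 9621 < 10000 = 100² → obtuse
(7,17,22): 7²+17² = 338 < 484 = 22² → obtuse
(165,280,325): 165²+280² = 105625 = 325² → right
2 of the 4 are right.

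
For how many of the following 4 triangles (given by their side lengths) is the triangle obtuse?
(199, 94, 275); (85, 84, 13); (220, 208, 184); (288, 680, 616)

(199,94,275): 94²+199² = 48437 < 75625 = 275² → obtuse
(85,84,13): 13²+84² = 7225 = 85² → right
(220,208,184): 184²+208² = 77120 > 48400 = 220² → acute
(288,680,616): 288²+616² = 462400 = 680² → right
1 of the 4 is obtuse.

1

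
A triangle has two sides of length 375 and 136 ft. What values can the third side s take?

By the triangle inequality, s must be less than 375 + 136 = 511 and greater than |375 − 136| = 239.

239 < s < 511 (ft)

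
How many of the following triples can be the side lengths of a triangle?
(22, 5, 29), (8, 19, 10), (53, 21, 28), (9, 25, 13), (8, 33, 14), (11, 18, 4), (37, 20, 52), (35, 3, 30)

(5,22,29): 5+22 ≤ 29 → not valid
(8,10,19): 8+10 ≤ 19 → not valid
(21,28,53): 21+28 ≤ 53 → not valid
(9,13,25): 9+13 ≤ 25 → not valid
(8,14,33): 8+14 ≤ 33 → not valid
(4,11,18): 4+11 ≤ 18 → not valid
(20,37,52): 20+37 > 52 → valid
(3,30,35): 3+30 ≤ 35 → not valid
1 of the 8 triples forms a triangle.

1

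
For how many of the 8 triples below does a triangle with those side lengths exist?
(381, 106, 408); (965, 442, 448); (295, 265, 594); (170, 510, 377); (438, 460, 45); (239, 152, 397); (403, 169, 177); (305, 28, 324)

(106,381,408): 106+381 > 408 → valid
(442,448,965): 442+448 ≤ 965 → not valid
(265,295,594): 265+295 ≤ 594 → not valid
(170,377,510): 170+377 > 510 → valid
(45,438,460): 45+438 > 460 → valid
(152,239,397): 152+239 ≤ 397 → not valid
(169,177,403): 169+177 ≤ 403 → not valid
(28,305,324): 28+305 > 324 → valid
4 of the 8 triples form a triangle.

4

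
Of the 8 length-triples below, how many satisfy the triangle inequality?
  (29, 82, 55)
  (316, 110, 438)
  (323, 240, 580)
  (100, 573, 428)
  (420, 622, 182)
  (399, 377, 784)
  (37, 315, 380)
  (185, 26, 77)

(29,55,82): 29+55 > 82 → valid
(110,316,438): 110+316 ≤ 438 → not valid
(240,323,580): 240+323 ≤ 580 → not valid
(100,428,573): 100+428 ≤ 573 → not valid
(182,420,622): 182+420 ≤ 622 → not valid
(377,399,784): 377+399 ≤ 784 → not valid
(37,315,380): 37+315 ≤ 380 → not valid
(26,77,185): 26+77 ≤ 185 → not valid
1 of the 8 triples forms a triangle.

1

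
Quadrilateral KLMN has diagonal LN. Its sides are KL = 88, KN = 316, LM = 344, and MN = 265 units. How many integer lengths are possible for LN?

From triangle KLN: 228 < LN < 404.
From triangle MLN: 79 < LN < 609.
Intersection: 228 < LN < 404, so integers 229 through 403: 175 values.

175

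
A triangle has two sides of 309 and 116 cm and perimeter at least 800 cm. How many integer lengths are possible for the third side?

50

Triangle inequality: 193 < x < 425. Perimeter ≥ 800 gives x ≥ 800 − 309 − 116 = 375.
So 375 ≤ x < 425; integers 375 through 424: 50 values.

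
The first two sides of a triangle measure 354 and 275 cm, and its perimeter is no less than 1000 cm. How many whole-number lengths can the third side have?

Triangle inequality: 79 < x < 629. Perimeter ≥ 1000 gives x ≥ 1000 − 354 − 275 = 371.
So 371 ≤ x < 629; integers 371 through 628: 258 values.

258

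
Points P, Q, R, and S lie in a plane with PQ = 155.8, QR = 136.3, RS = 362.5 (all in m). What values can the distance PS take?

70.4 ≤ PS ≤ 654.6 m

The maximum is all hops collinear in one direction: 155.8 + 136.3 + 362.5 = 654.6.
The longest hop is 362.5; the others sum to 292.1. Folding the others back against it leaves at least 362.5 − 292.1 = 70.4.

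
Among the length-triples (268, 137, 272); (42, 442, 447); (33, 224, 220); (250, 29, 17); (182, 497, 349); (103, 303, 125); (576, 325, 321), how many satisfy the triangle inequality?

5

(137,268,272): 137+268 > 272 → valid
(42,442,447): 42+442 > 447 → valid
(33,220,224): 33+220 > 224 → valid
(17,29,250): 17+29 ≤ 250 → not valid
(182,349,497): 182+349 > 497 → valid
(103,125,303): 103+125 ≤ 303 → not valid
(321,325,576): 321+325 > 576 → valid
5 of the 7 triples form a triangle.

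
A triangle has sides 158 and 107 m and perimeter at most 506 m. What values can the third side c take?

51 < c ≤ 241

Triangle inequality alone gives 51 < c < 265.
The perimeter condition gives c ≤ 506 − 158 − 107 = 241.
Intersecting the two: 51 < c ≤ 241.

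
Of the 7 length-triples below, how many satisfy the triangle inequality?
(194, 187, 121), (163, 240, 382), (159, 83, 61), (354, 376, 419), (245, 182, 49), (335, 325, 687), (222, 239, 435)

(121,187,194): 121+187 > 194 → valid
(163,240,382): 163+240 > 382 → valid
(61,83,159): 61+83 ≤ 159 → not valid
(354,376,419): 354+376 > 419 → valid
(49,182,245): 49+182 ≤ 245 → not valid
(325,335,687): 325+335 ≤ 687 → not valid
(222,239,435): 222+239 > 435 → valid
4 of the 7 triples form a triangle.

4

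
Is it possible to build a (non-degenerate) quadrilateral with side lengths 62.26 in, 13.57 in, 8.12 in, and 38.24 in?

No

For a quadrilateral, each side must be shorter than the sum of the others.
Here the longest side is 62.26, but the remaining 3 sides sum to only 59.93.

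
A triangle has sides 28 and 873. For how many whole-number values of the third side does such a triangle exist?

The third side lies in the open interval (845, 901).
Integers from 846 to 900 inclusive: 900 − 846 + 1 = 55.

55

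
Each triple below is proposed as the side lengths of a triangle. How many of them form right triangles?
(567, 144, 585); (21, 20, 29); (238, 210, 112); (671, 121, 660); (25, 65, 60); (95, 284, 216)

(567,144,585): 144²+567² = 342225 = 585² → right
(21,20,29): 20²+21² = 841 = 29² → right
(238,210,112): 112²+210² = 56644 = 238² → right
(671,121,660): 121²+660² = 450241 = 671² → right
(25,65,60): 25²+60² = 4225 = 65² → right
(95,284,216): 95²+216² = 55681 < 80656 = 284² → obtuse
5 of the 6 are right.

5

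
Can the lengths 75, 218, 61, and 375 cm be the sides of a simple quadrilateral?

No

For a quadrilateral, each side must be shorter than the sum of the others.
Here the longest side is 375, but the remaining 3 sides sum to only 354.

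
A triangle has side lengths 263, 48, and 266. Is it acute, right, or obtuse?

Compare the square of the longest side to the sum of squares of the other two: 48² + 263² = 71473 > 70756 = 266².

acute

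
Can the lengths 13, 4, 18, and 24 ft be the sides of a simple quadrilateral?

A quadrilateral exists iff every side is shorter than the sum of the others — equivalently, the longest side is less than the sum of the rest.
Longest side 24 < 35 (sum of the remaining 3), so yes.

Yes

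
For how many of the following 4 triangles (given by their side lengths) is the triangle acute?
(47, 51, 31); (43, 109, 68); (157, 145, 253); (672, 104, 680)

(47,51,31): 31²+47² = 3170 > 2601 = 51² → acute
(43,109,68): 43²+68² = 6473 < 11881 = 109² → obtuse
(157,145,253): 145²+157² = 45674 < 64009 = 253² → obtuse
(672,104,680): 104²+672² = 462400 = 680² → right
1 of the 4 is acute.

1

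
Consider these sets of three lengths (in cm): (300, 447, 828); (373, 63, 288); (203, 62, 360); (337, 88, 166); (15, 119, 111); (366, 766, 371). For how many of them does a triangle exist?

(300,447,828): 300+447 ≤ 828 → not valid
(63,288,373): 63+288 ≤ 373 → not valid
(62,203,360): 62+203 ≤ 360 → not valid
(88,166,337): 88+166 ≤ 337 → not valid
(15,111,119): 15+111 > 119 → valid
(366,371,766): 366+371 ≤ 766 → not valid
1 of the 6 triples forms a triangle.

1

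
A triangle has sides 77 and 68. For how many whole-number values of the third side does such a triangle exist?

The third side lies in the open interval (9, 145).
Integers from 10 to 144 inclusive: 144 − 10 + 1 = 135.

135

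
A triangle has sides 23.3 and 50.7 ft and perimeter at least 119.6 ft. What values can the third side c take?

45.6 ≤ c < 74.0

Triangle inequality alone gives 27.4 < c < 74.0.
The perimeter condition gives c ≥ 119.6 − 23.3 − 50.7 = 45.6.
Intersecting the two: 45.6 ≤ c < 74.0.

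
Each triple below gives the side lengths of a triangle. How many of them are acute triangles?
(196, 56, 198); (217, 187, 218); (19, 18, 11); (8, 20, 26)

3

(196,56,198): 56²+196² = 41552 > 39204 = 198² → acute
(217,187,218): 187²+217² = 82058 > 47524 = 218² → acute
(19,18,11): 11²+18² = 445 > 361 = 19² → acute
(8,20,26): 8²+20² = 464 < 676 = 26² → obtuse
3 of the 4 are acute.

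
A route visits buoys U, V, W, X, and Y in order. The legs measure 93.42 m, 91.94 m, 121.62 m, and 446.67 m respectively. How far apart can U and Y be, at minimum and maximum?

139.69 ≤ UY ≤ 753.65 m

The maximum is all hops collinear in one direction: 93.42 + 91.94 + 121.62 + 446.67 = 753.65.
The longest hop is 446.67; the others sum to 306.98. Folding the others back against it leaves at least 446.67 − 306.98 = 139.69.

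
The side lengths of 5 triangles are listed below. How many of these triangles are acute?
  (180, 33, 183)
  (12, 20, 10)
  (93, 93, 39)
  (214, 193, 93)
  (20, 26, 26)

3

(180,33,183): 33²+180² = 33489 = 183² → right
(12,20,10): 10²+12² = 244 < 400 = 20² → obtuse
(93,93,39): 39²+93² = 10170 > 8649 = 93² → acute
(214,193,93): 93²+193² = 45898 > 45796 = 214² → acute
(20,26,26): 20²+26² = 1076 > 676 = 26² → acute
3 of the 5 are acute.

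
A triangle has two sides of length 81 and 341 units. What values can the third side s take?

By the triangle inequality, s must be less than 81 + 341 = 422 and greater than |81 − 341| = 260.

260 < s < 422 (units)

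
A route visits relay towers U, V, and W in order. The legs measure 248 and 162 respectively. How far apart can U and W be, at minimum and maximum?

86 ≤ UW ≤ 410

By the triangle inequality, |248 − 162| ≤ UW ≤ 248 + 162.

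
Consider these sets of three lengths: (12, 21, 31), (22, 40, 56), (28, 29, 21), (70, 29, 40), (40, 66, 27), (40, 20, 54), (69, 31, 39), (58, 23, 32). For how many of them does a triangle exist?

6

(12,21,31): 12+21 > 31 → valid
(22,40,56): 22+40 > 56 → valid
(21,28,29): 21+28 > 29 → valid
(29,40,70): 29+40 ≤ 70 → not valid
(27,40,66): 27+40 > 66 → valid
(20,40,54): 20+40 > 54 → valid
(31,39,69): 31+39 > 69 → valid
(23,32,58): 23+32 ≤ 58 → not valid
6 of the 8 triples form a triangle.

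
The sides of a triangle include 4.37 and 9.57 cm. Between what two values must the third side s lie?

5.20 < s < 13.94

By the triangle inequality, s must be less than 4.37 + 9.57 = 13.94 and greater than |4.37 − 9.57| = 5.20.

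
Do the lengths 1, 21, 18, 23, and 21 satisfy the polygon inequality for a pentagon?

Yes

A pentagon exists iff every side is shorter than the sum of the others — equivalently, the longest side is less than the sum of the rest.
Longest side 23 < 61 (sum of the remaining 4), so yes.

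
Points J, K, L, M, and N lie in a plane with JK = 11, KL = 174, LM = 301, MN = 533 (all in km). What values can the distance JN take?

The maximum is all hops collinear in one direction: 11 + 174 + 301 + 533 = 1019.
The longest hop is 533; the others sum to 486. Folding the others back against it leaves at least 533 − 486 = 47.

47 ≤ JN ≤ 1019 km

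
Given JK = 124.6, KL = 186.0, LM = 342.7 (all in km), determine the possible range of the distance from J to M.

The maximum is all hops collinear in one direction: 124.6 + 186.0 + 342.7 = 653.3.
The longest hop is 342.7; the others sum to 310.6. Folding the others back against it leaves at least 342.7 − 310.6 = 32.1.

32.1 ≤ JM ≤ 653.3 km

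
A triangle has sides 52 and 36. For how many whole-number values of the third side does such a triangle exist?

The third side lies in the open interval (16, 88).
Integers from 17 to 87 inclusive: 87 − 17 + 1 = 71.

71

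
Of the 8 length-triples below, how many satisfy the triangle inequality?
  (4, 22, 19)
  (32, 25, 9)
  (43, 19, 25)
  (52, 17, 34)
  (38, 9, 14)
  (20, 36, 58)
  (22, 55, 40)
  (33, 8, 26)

(4,19,22): 4+19 > 22 → valid
(9,25,32): 9+25 > 32 → valid
(19,25,43): 19+25 > 43 → valid
(17,34,52): 17+34 ≤ 52 → not valid
(9,14,38): 9+14 ≤ 38 → not valid
(20,36,58): 20+36 ≤ 58 → not valid
(22,40,55): 22+40 > 55 → valid
(8,26,33): 8+26 > 33 → valid
5 of the 8 triples form a triangle.

5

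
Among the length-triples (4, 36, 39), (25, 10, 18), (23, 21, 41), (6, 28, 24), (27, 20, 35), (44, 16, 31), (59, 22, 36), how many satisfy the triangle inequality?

6

(4,36,39): 4+36 > 39 → valid
(10,18,25): 10+18 > 25 → valid
(21,23,41): 21+23 > 41 → valid
(6,24,28): 6+24 > 28 → valid
(20,27,35): 20+27 > 35 → valid
(16,31,44): 16+31 > 44 → valid
(22,36,59): 22+36 ≤ 59 → not valid
6 of the 7 triples form a triangle.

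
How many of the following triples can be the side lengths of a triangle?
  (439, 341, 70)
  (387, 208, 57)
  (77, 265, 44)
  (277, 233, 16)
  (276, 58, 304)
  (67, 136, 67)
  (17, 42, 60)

(70,341,439): 70+341 ≤ 439 → not valid
(57,208,387): 57+208 ≤ 387 → not valid
(44,77,265): 44+77 ≤ 265 → not valid
(16,233,277): 16+233 ≤ 277 → not valid
(58,276,304): 58+276 > 304 → valid
(67,67,136): 67+67 ≤ 136 → not valid
(17,42,60): 17+42 ≤ 60 → not valid
1 of the 7 triples forms a triangle.

1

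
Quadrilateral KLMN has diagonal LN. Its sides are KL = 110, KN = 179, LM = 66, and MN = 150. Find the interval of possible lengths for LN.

From triangle KLN: |110 − 179| < LN < 110 + 179, i.e. 69 < LN < 289.
From triangle MLN: 84 < LN < 216.
Both must hold, so LN lies in the intersection.

84 < LN < 216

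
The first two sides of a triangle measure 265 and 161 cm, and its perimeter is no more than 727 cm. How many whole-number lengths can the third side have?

197

Triangle inequality: 104 < x < 426. Perimeter ≤ 727 gives x ≤ 727 − 265 − 161 = 301.
So 104 < x ≤ 301; integers 105 through 301: 197 values.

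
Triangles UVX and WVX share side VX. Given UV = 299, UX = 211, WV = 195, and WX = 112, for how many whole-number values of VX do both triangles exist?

From triangle UVX: 88 < VX < 510.
From triangle WVX: 83 < VX < 307.
Intersection: 88 < VX < 307, so integers 89 through 306: 218 values.

218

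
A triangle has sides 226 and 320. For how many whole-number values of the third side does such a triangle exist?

The third side lies in the open interval (94, 546).
Integers from 95 to 545 inclusive: 545 − 95 + 1 = 451.

451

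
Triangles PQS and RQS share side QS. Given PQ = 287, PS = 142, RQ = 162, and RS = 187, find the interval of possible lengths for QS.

From triangle PQS: |287 − 142| < QS < 287 + 142, i.e. 145 < QS < 429.
From triangle RQS: 25 < QS < 349.
Both must hold, so QS lies in the intersection.

145 < QS < 349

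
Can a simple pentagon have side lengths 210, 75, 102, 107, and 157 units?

Yes

A pentagon exists iff every side is shorter than the sum of the others — equivalently, the longest side is less than the sum of the rest.
Longest side 210 < 441 (sum of the remaining 4), so yes.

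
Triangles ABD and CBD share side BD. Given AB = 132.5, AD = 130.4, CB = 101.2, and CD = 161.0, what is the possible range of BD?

From triangle ABD: |132.5 − 130.4| < BD < 132.5 + 130.4, i.e. 2.1 < BD < 262.9.
From triangle CBD: 59.8 < BD < 262.2.
Both must hold, so BD lies in the intersection.

59.8 < BD < 262.2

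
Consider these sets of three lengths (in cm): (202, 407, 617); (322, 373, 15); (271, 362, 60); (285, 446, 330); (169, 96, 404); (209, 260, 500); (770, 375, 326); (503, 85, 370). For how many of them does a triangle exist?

1

(202,407,617): 202+407 ≤ 617 → not valid
(15,322,373): 15+322 ≤ 373 → not valid
(60,271,362): 60+271 ≤ 362 → not valid
(285,330,446): 285+330 > 446 → valid
(96,169,404): 96+169 ≤ 404 → not valid
(209,260,500): 209+260 ≤ 500 → not valid
(326,375,770): 326+375 ≤ 770 → not valid
(85,370,503): 85+370 ≤ 503 → not valid
1 of the 8 triples forms a triangle.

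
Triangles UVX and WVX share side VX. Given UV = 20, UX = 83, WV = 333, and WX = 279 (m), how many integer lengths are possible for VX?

39

From triangle UVX: 63 < VX < 103.
From triangle WVX: 54 < VX < 612.
Intersection: 63 < VX < 103, so integers 64 through 102: 39 values.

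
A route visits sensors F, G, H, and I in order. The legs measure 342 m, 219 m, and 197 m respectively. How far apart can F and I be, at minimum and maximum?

The maximum is all hops collinear in one direction: 342 + 219 + 197 = 758.
The longest hop is 342; the others sum to 416. Since 342 ≤ 416, the path can fold back on itself completely, so the minimum distance is 0.

0 ≤ FI ≤ 758 m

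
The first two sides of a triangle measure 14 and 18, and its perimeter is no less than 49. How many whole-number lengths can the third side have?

15

Triangle inequality: 4 < x < 32. Perimeter ≥ 49 gives x ≥ 49 − 14 − 18 = 17.
So 17 ≤ x < 32; integers 17 through 31: 15 values.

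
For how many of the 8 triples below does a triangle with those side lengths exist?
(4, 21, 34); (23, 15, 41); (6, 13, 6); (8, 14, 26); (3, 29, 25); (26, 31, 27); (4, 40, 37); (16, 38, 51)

(4,21,34): 4+21 ≤ 34 → not valid
(15,23,41): 15+23 ≤ 41 → not valid
(6,6,13): 6+6 ≤ 13 → not valid
(8,14,26): 8+14 ≤ 26 → not valid
(3,25,29): 3+25 ≤ 29 → not valid
(26,27,31): 26+27 > 31 → valid
(4,37,40): 4+37 > 40 → valid
(16,38,51): 16+38 > 51 → valid
3 of the 8 triples form a triangle.

3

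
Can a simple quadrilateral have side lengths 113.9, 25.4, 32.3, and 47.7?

No

For a quadrilateral, each side must be shorter than the sum of the others.
Here the longest side is 113.9, but the remaining 3 sides sum to only 105.4.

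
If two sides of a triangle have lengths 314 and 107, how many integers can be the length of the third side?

The third side lies in the open interval (207, 421).
Integers from 208 to 420 inclusive: 420 − 208 + 1 = 213.

213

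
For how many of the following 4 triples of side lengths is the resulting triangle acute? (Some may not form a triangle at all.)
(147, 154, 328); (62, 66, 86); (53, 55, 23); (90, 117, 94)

3

(147,154,328): 147+154 ≤ 328, not a triangle
(62,66,86): 62²+66² = 8200 > 7396 = 86² → acute
(53,55,23): 23²+53² = 3338 > 3025 = 55² → acute
(90,117,94): 90²+94² = 16936 > 13689 = 117² → acute
3 of the 4 are acute.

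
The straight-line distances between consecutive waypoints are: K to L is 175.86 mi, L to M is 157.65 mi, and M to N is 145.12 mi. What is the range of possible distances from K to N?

0 ≤ KN ≤ 478.63 mi

The maximum is all hops collinear in one direction: 175.86 + 157.65 + 145.12 = 478.63.
The longest hop is 175.86; the others sum to 302.77. Since 175.86 ≤ 302.77, the path can fold back on itself completely, so the minimum distance is 0.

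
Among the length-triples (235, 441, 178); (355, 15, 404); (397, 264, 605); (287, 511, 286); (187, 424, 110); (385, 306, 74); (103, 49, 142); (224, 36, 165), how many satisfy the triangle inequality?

3

(178,235,441): 178+235 ≤ 441 → not valid
(15,355,404): 15+355 ≤ 404 → not valid
(264,397,605): 264+397 > 605 → valid
(286,287,511): 286+287 > 511 → valid
(110,187,424): 110+187 ≤ 424 → not valid
(74,306,385): 74+306 ≤ 385 → not valid
(49,103,142): 49+103 > 142 → valid
(36,165,224): 36+165 ≤ 224 → not valid
3 of the 8 triples form a triangle.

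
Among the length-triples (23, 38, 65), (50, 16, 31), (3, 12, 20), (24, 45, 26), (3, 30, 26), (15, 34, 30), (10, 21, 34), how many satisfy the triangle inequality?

2

(23,38,65): 23+38 ≤ 65 → not valid
(16,31,50): 16+31 ≤ 50 → not valid
(3,12,20): 3+12 ≤ 20 → not valid
(24,26,45): 24+26 > 45 → valid
(3,26,30): 3+26 ≤ 30 → not valid
(15,30,34): 15+30 > 34 → valid
(10,21,34): 10+21 ≤ 34 → not valid
2 of the 7 triples form a triangle.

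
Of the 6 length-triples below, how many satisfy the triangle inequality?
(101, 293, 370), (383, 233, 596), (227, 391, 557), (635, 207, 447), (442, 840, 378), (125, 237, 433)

4

(101,293,370): 101+293 > 370 → valid
(233,383,596): 233+383 > 596 → valid
(227,391,557): 227+391 > 557 → valid
(207,447,635): 207+447 > 635 → valid
(378,442,840): 378+442 ≤ 840 → not valid
(125,237,433): 125+237 ≤ 433 → not valid
4 of the 6 triples form a triangle.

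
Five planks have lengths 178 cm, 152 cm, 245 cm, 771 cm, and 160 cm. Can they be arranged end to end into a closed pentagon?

For a pentagon, each side must be shorter than the sum of the others.
Here the longest side is 771, but the remaining 4 sides sum to only 735.

No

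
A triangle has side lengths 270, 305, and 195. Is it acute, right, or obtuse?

Compare the square of the longest side to the sum of squares of the other two: 195² + 270² = 110925 > 93025 = 305².

acute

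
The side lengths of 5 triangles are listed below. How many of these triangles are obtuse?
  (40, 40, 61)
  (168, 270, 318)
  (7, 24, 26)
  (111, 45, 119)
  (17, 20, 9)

(40,40,61): 40²+40² = 3200 < 3721 = 61² → obtuse
(168,270,318): 168²+270² = 101124 = 318² → right
(7,24,26): 7²+24² = 625 < 676 = 26² → obtuse
(111,45,119): 45²+111² = 14346 > 14161 = 119² → acute
(17,20,9): 9²+17² = 370 < 400 = 20² → obtuse
3 of the 5 are obtuse.

3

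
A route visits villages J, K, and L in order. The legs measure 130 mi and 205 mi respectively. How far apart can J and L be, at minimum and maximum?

By the triangle inequality, |130 − 205| ≤ JL ≤ 130 + 205.

75 ≤ JL ≤ 335 mi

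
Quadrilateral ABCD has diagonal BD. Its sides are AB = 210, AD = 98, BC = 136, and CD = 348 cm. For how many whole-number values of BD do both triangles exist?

From triangle ABD: 112 < BD < 308.
From triangle CBD: 212 < BD < 484.
Intersection: 212 < BD < 308, so integers 213 through 307: 95 values.

95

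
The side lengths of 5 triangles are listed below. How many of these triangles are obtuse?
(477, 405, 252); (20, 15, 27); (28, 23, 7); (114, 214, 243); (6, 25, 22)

(477,405,252): 252²+405² = 227529 = 477² → right
(20,15,27): 15²+20² = 625 < 729 = 27² → obtuse
(28,23,7): 7²+23² = 578 < 784 = 28² → obtuse
(114,214,243): 114²+214² = 58792 < 59049 = 243² → obtuse
(6,25,22): 6²+22² = 520 < 625 = 25² → obtuse
4 of the 5 are obtuse.

4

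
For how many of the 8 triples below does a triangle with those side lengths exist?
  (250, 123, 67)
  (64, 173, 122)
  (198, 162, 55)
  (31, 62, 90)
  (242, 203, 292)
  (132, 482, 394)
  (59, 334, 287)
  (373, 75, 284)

(67,123,250): 67+123 ≤ 250 → not valid
(64,122,173): 64+122 > 173 → valid
(55,162,198): 55+162 > 198 → valid
(31,62,90): 31+62 > 90 → valid
(203,242,292): 203+242 > 292 → valid
(132,394,482): 132+394 > 482 → valid
(59,287,334): 59+287 > 334 → valid
(75,284,373): 75+284 ≤ 373 → not valid
6 of the 8 triples form a triangle.

6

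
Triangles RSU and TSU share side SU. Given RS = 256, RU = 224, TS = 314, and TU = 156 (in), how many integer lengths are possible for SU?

From triangle RSU: 32 < SU < 480.
From triangle TSU: 158 < SU < 470.
Intersection: 158 < SU < 470, so integers 159 through 469: 311 values.

311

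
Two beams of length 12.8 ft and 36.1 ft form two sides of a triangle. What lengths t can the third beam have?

By the triangle inequality, t must be less than 12.8 + 36.1 = 48.9 and greater than |12.8 − 36.1| = 23.3.

23.3 < t < 48.9 (ft)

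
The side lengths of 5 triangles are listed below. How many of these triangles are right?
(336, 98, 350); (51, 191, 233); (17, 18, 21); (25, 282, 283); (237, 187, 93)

(336,98,350): 98²+336² = 122500 = 350² → right
(51,191,233): 51²+191² = 39082 < 54289 = 233² → obtuse
(17,18,21): 17²+18² = 613 > 441 = 21² → acute
(25,282,283): 25²+282² = 80149 > 80089 = 283² → acute
(237,187,93): 93²+187² = 43618 < 56169 = 237² → obtuse
1 of the 5 is right.

1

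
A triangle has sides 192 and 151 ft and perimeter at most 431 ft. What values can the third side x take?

41 < x ≤ 88 ft

Triangle inequality alone gives 41 < x < 343.
The perimeter condition gives x ≤ 431 − 192 − 151 = 88.
Intersecting the two: 41 < x ≤ 88.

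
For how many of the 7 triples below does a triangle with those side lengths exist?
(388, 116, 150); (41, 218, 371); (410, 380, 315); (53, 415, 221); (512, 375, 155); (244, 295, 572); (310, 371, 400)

3

(116,150,388): 116+150 ≤ 388 → not valid
(41,218,371): 41+218 ≤ 371 → not valid
(315,380,410): 315+380 > 410 → valid
(53,221,415): 53+221 ≤ 415 → not valid
(155,375,512): 155+375 > 512 → valid
(244,295,572): 244+295 ≤ 572 → not valid
(310,371,400): 310+371 > 400 → valid
3 of the 7 triples form a triangle.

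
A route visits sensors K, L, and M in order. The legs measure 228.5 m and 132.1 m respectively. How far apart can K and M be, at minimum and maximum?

By the triangle inequality, |228.5 − 132.1| ≤ KM ≤ 228.5 + 132.1.

96.4 ≤ KM ≤ 360.6 m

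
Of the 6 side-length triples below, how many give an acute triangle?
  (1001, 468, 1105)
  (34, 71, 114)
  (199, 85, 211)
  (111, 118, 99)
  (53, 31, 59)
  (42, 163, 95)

(1001,468,1105): 468²+1001² = 1221025 = 1105² → right
(34,71,114): 34+71 ≤ 114, not a triangle
(199,85,211): 85²+199² = 46826 > 44521 = 211² → acute
(111,118,99): 99²+111² = 22122 > 13924 = 118² → acute
(53,31,59): 31²+53² = 3770 > 3481 = 59² → acute
(42,163,95): 42+95 ≤ 163, not a triangle
3 of the 6 are acute.

3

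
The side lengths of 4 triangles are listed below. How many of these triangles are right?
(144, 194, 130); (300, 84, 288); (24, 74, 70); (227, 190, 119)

(144,194,130): 130²+144² = 37636 = 194² → right
(300,84,288): 84²+288² = 90000 = 300² → right
(24,74,70): 24²+70² = 5476 = 74² → right
(227,190,119): 119²+190² = 50261 < 51529 = 227² → obtuse
3 of the 4 are right.

3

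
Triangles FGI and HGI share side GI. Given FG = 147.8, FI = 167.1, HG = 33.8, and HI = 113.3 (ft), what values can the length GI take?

From triangle FGI: |147.8 − 167.1| < GI < 147.8 + 167.1, i.e. 19.3 < GI < 314.9.
From triangle HGI: 79.5 < GI < 147.1.
Both must hold, so GI lies in the intersection.

79.5 < GI < 147.1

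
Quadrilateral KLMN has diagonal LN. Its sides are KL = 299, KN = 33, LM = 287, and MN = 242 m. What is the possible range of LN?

From triangle KLN: |299 − 33| < LN < 299 + 33, i.e. 266 < LN < 332.
From triangle MLN: 45 < LN < 529.
Both must hold, so LN lies in the intersection.

266 < LN < 332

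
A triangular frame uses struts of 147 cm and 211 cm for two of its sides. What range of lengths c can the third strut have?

By the triangle inequality, c must be less than 147 + 211 = 358 and greater than |147 − 211| = 64.

64 < c < 358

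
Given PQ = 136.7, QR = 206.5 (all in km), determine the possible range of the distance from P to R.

69.8 ≤ PR ≤ 343.2 km

By the triangle inequality, |136.7 − 206.5| ≤ PR ≤ 136.7 + 206.5.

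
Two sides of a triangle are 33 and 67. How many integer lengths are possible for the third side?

65

The third side lies in the open interval (34, 100).
Integers from 35 to 99 inclusive: 99 − 35 + 1 = 65.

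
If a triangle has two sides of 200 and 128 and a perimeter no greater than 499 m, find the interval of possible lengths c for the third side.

72 < c ≤ 171

Triangle inequality alone gives 72 < c < 328.
The perimeter condition gives c ≤ 499 − 200 − 128 = 171.
Intersecting the two: 72 < c ≤ 171.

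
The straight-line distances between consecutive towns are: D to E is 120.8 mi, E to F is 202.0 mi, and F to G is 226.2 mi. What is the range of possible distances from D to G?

0 ≤ DG ≤ 549.0 mi

The maximum is all hops collinear in one direction: 120.8 + 202.0 + 226.2 = 549.0.
The longest hop is 226.2; the others sum to 322.8. Since 226.2 ≤ 322.8, the path can fold back on itself completely, so the minimum distance is 0.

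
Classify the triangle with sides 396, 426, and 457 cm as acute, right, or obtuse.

acute

Compare the square of the longest side to the sum of squares of the other two: 396² + 426² = 338292 > 208849 = 457².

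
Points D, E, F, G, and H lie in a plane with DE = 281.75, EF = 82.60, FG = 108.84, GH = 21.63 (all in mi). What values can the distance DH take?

The maximum is all hops collinear in one direction: 281.75 + 82.60 + 108.84 + 21.63 = 494.82.
The longest hop is 281.75; the others sum to 213.07. Folding the others back against it leaves at least 281.75 − 213.07 = 68.68.

68.68 ≤ DH ≤ 494.82 mi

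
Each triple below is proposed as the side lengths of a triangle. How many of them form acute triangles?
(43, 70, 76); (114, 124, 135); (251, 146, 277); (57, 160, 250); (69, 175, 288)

3

(43,70,76): 43²+70² = 6749 > 5776 = 76² → acute
(114,124,135): 114²+124² = 28372 > 18225 = 135² → acute
(251,146,277): 146²+251² = 84317 > 76729 = 277² → acute
(57,160,250): 57+160 ≤ 250, not a triangle
(69,175,288): 69+175 ≤ 288, not a triangle
3 of the 5 are acute.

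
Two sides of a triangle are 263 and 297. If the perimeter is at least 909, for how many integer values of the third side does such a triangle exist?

211

Triangle inequality: 34 < x < 560. Perimeter ≥ 909 gives x ≥ 909 − 263 − 297 = 349.
So 349 ≤ x < 560; integers 349 through 559: 211 values.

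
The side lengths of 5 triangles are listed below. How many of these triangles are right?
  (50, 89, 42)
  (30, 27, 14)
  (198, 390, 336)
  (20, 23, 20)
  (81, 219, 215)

1

(50,89,42): 42²+50² = 4264 < 7921 = 89² → obtuse
(30,27,14): 14²+27² = 925 > 900 = 30² → acute
(198,390,336): 198²+336² = 152100 = 390² → right
(20,23,20): 20²+20² = 800 > 529 = 23² → acute
(81,219,215): 81²+215² = 52786 > 47961 = 219² → acute
1 of the 5 is right.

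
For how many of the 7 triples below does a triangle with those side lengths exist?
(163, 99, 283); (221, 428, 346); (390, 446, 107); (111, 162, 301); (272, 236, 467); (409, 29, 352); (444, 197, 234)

3

(99,163,283): 99+163 ≤ 283 → not valid
(221,346,428): 221+346 > 428 → valid
(107,390,446): 107+390 > 446 → valid
(111,162,301): 111+162 ≤ 301 → not valid
(236,272,467): 236+272 > 467 → valid
(29,352,409): 29+352 ≤ 409 → not valid
(197,234,444): 197+234 ≤ 444 → not valid
3 of the 7 triples form a triangle.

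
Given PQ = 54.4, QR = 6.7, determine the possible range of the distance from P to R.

By the triangle inequality, |54.4 − 6.7| ≤ PR ≤ 54.4 + 6.7.

47.7 ≤ PR ≤ 61.1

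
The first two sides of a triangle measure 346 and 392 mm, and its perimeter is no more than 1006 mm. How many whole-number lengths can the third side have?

Triangle inequality: 46 < x < 738. Perimeter ≤ 1006 gives x ≤ 1006 − 346 − 392 = 268.
So 46 < x ≤ 268; integers 47 through 268: 222 values.

222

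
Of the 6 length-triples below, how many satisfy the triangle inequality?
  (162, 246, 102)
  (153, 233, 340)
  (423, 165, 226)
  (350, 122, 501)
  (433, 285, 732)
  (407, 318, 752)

2

(102,162,246): 102+162 > 246 → valid
(153,233,340): 153+233 > 340 → valid
(165,226,423): 165+226 ≤ 423 → not valid
(122,350,501): 122+350 ≤ 501 → not valid
(285,433,732): 285+433 ≤ 732 → not valid
(318,407,752): 318+407 ≤ 752 → not valid
2 of the 6 triples form a triangle.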